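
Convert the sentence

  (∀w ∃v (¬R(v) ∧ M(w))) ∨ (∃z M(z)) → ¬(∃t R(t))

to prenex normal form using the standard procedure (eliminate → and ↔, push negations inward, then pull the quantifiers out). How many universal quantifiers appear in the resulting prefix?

First replace A → B with ¬A ∨ B.
  ¬((∀w ∃v (¬R(v) ∧ M(w))) ∨ (∃z M(z))) ∨ ¬(∃t R(t))
Push ¬ through the quantifiers and connectives to reach negation normal form:
  (∃w ∀v (R(v) ∨ ¬M(w))) ∧ (∀z ¬M(z)) ∨ (∀t ¬R(t))
Pull the quantifiers to the front (each side's bound variable is not free in the other side):
  ∃w ∀v ∀z ∀t ((R(v) ∨ ¬M(w)) ∧ ¬M(z) ∨ ¬R(t))
The prefix is ∃w ∀v ∀z ∀t: 3 universal, 1 existential.

3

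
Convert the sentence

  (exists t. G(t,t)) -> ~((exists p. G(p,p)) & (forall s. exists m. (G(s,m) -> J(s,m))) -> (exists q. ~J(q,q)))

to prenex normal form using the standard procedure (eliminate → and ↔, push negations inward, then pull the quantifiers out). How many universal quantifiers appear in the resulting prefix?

First replace A → B with ¬A ∨ B.
  ~(exists t. G(t,t)) | ~(~((exists p. G(p,p)) & (forall s. exists m. (~G(s,m) | J(s,m)))) | (exists q. ~J(q,q)))
Move each ¬ inward, flipping quantifiers it crosses:
  (forall t. ~G(t,t)) | (exists p. G(p,p)) & (forall s. exists m. (~G(s,m) | J(s,m))) & (forall q. J(q,q))
All bound variables are already distinct, so no renaming is needed.
Finally move all quantifiers to the prefix:
  forall t. exists p. forall s. exists m. forall q. (~G(t,t) | G(p,p) & (~G(s,m) | J(s,m)) & J(q,q))
The prefix is forall t exists p forall s exists m forall q: 3 universal, 2 existential.

3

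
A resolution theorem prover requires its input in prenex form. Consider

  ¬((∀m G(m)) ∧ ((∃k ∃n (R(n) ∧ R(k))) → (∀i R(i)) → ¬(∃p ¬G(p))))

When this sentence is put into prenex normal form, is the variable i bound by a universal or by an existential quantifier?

Eliminate → and ↔ using ¬ and ∨.
  ¬((∀m G(m)) ∧ (¬(∃k ∃n (R(n) ∧ R(k))) ∨ ¬(∀i R(i)) ∨ ¬(∃p ¬G(p))))
Push ¬ through the quantifiers and connectives to reach negation normal form:
  (∃m ¬G(m)) ∨ (∃k ∃n (R(n) ∧ R(k))) ∧ (∀i R(i)) ∧ (∃p ¬G(p))
All bound variables are already distinct, so no renaming is needed.
Finally move all quantifiers to the prefix:
  ∃m ∃k ∃n ∀i ∃p (¬G(m) ∨ R(n) ∧ R(k) ∧ R(i) ∧ ¬G(p))
The quantifier ∀i sits under an even number of negations (counting the antecedent side of each →), so it remains universal.

universal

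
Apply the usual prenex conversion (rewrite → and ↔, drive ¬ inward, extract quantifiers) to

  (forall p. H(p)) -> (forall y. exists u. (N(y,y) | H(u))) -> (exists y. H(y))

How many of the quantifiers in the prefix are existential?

3

First replace A → B with ¬A ∨ B.
  ~(forall p. H(p)) | ~(forall y. exists u. (N(y,y) | H(u))) | (exists y. H(y))
Drive negations inward (¬∀x A ≡ ∃x ¬A, ¬∃x A ≡ ∀x ¬A, De Morgan for ∧/∨):
  (exists p. ~H(p)) | (exists y. forall u. (~N(y,y) & ~H(u))) | (exists y. H(y))
Standardize variables apart so no two quantifiers bind the same name: y↦b.
  (exists p. ~H(p)) | (exists y. forall u. (~N(y,y) & ~H(u))) | (exists b. H(b))
Pull the quantifiers to the front (each side's bound variable is not free in the other side):
  exists p. exists y. forall u. exists b. (~H(p) | ~N(y,y) & ~H(u) | H(b))
The prefix is exists p exists y forall u exists b: 1 universal, 3 existential.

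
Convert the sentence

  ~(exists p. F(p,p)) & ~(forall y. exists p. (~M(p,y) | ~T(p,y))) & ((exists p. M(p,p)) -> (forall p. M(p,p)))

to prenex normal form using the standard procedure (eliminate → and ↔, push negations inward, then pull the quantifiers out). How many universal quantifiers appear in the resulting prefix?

4

First replace A → B with ¬A ∨ B.
  ~(exists p. F(p,p)) & ~(forall y. exists p. (~M(p,y) | ~T(p,y))) & (~(exists p. M(p,p)) | (forall p. M(p,p)))
Move each ¬ inward, flipping quantifiers it crosses:
  (forall p. ~F(p,p)) & (exists y. forall p. (M(p,y) & T(p,y))) & ((forall p. ~M(p,p)) | (forall p. M(p,p)))
Standardize variables apart so no two quantifiers bind the same name: p↦z1, p↦s, p↦w1.
  (forall p. ~F(p,p)) & (exists y. forall z1. (M(z1,y) & T(z1,y))) & ((forall s. ~M(s,s)) | (forall w1. M(w1,w1)))
Pull the quantifiers to the front (each side's bound variable is not free in the other side):
  forall p. exists y. forall z1. forall s. forall w1. (~F(p,p) & M(z1,y) & T(z1,y) & (~M(s,s) | M(w1,w1)))
The prefix is forall p exists y forall z1 forall s forall w1: 4 universal, 1 existential.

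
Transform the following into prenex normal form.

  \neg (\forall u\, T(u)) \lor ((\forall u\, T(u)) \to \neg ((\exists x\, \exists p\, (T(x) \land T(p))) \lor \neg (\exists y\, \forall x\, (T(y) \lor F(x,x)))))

\exists u\, \exists b\, \forall x\, \forall p\, \exists y\, \forall t\, (\neg T(u) \lor \neg T(b) \lor (\neg T(x) \lor \neg T(p)) \land (T(y) \lor F(t,t)))

Rewrite implications/biconditionals: A → B as ¬A ∨ B.
  \neg (\forall u\, T(u)) \lor \neg (\forall u\, T(u)) \lor \neg ((\exists x\, \exists p\, (T(x) \land T(p))) \lor \neg (\exists y\, \forall x\, (T(y) \lor F(x,x))))
Move each ¬ inward, flipping quantifiers it crosses:
  (\exists u\, \neg T(u)) \lor (\exists u\, \neg T(u)) \lor (\forall x\, \forall p\, (\neg T(x) \lor \neg T(p))) \land (\exists y\, \forall x\, (T(y) \lor F(x,x)))
Rename bound variables to avoid capture: u↦b, x↦t.
  (\exists u\, \neg T(u)) \lor (\exists b\, \neg T(b)) \lor (\forall x\, \forall p\, (\neg T(x) \lor \neg T(p))) \land (\exists y\, \forall t\, (T(y) \lor F(t,t)))
Extract every quantifier outward, since the variables are now distinct and don't occur free across branches:
  \exists u\, \exists b\, \forall x\, \forall p\, \exists y\, \forall t\, (\neg T(u) \lor \neg T(b) \lor (\neg T(x) \lor \neg T(p)) \land (T(y) \lor F(t,t)))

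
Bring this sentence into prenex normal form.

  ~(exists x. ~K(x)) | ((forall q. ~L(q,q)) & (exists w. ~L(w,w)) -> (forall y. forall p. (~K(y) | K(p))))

forall x. exists q. forall w. forall y. forall p. (K(x) | L(q,q) | L(w,w) | ~K(y) | K(p))

First replace A → B with ¬A ∨ B.
  ~(exists x. ~K(x)) | ~((forall q. ~L(q,q)) & (exists w. ~L(w,w))) | (forall y. forall p. (~K(y) | K(p)))
Push ¬ through the quantifiers and connectives to reach negation normal form:
  (forall x. K(x)) | (exists q. L(q,q)) | (forall w. L(w,w)) | (forall y. forall p. (~K(y) | K(p)))
Finally move all quantifiers to the prefix:
  forall x. exists q. forall w. forall y. forall p. (K(x) | L(q,q) | L(w,w) | ~K(y) | K(p))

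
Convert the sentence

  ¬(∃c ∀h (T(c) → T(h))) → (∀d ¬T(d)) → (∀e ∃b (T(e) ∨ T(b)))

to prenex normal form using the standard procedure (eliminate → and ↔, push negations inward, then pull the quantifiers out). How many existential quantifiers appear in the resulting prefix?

Eliminate → and ↔ using ¬ and ∨.
  ¬¬(∃c ∀h (¬T(c) ∨ T(h))) ∨ ¬(∀d ¬T(d)) ∨ (∀e ∃b (T(e) ∨ T(b)))
Move each ¬ inward, flipping quantifiers it crosses:
  (∃c ∀h (¬T(c) ∨ T(h))) ∨ (∃d T(d)) ∨ (∀e ∃b (T(e) ∨ T(b)))
All bound variables are already distinct, so no renaming is needed.
Finally move all quantifiers to the prefix:
  ∃c ∀h ∃d ∀e ∃b (¬T(c) ∨ T(h) ∨ T(d) ∨ T(e) ∨ T(b))
The prefix is ∃c ∀h ∃d ∀e ∃b: 2 universal, 3 existential.

3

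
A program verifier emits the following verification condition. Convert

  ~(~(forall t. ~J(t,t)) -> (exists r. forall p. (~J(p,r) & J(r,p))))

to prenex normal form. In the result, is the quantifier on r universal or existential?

Rewrite implications/biconditionals: A → B as ¬A ∨ B.
  ~(~~(forall t. ~J(t,t)) | (exists r. forall p. (~J(p,r) & J(r,p))))
Push ¬ through the quantifiers and connectives to reach negation normal form:
  (exists t. J(t,t)) & (forall r. exists p. (J(p,r) | ~J(r,p)))
All bound variables are already distinct, so no renaming is needed.
Extract every quantifier outward, since the variables are now distinct and don't occur free across branches:
  exists t. forall r. exists p. (J(t,t) & (J(p,r) | ~J(r,p)))
The quantifier exists r sits under an odd number of negations (counting the antecedent side of each →), so it flips to forall r.

universal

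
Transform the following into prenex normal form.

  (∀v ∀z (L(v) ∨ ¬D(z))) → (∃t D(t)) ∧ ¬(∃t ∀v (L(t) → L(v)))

Eliminate → and ↔ using ¬ and ∨.
  ¬(∀v ∀z (L(v) ∨ ¬D(z))) ∨ (∃t D(t)) ∧ ¬(∃t ∀v (¬L(t) ∨ L(v)))
Drive negations inward (¬∀x A ≡ ∃x ¬A, ¬∃x A ≡ ∀x ¬A, De Morgan for ∧/∨):
  (∃v ∃z (¬L(v) ∧ D(z))) ∨ (∃t D(t)) ∧ (∀t ∃v (L(t) ∧ ¬L(v)))
Standardize variables apart so no two quantifiers bind the same name: t↦z1, v↦w1.
  (∃v ∃z (¬L(v) ∧ D(z))) ∨ (∃t D(t)) ∧ (∀z1 ∃w1 (L(z1) ∧ ¬L(w1)))
Extract every quantifier outward, since the variables are now distinct and don't occur free across branches:
  ∃v ∃z ∃t ∀z1 ∃w1 (¬L(v) ∧ D(z) ∨ D(t) ∧ L(z1) ∧ ¬L(w1))

∃v ∃z ∃t ∀z1 ∃w1 (¬L(v) ∧ D(z) ∨ D(t) ∧ L(z1) ∧ ¬L(w1))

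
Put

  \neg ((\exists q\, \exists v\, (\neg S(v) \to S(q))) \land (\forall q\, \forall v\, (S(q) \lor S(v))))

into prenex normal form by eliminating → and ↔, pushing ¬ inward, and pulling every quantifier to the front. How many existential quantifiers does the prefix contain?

2

Rewrite implications/biconditionals: A → B as ¬A ∨ B.
  \neg ((\exists q\, \exists v\, (\neg \neg S(v) \lor S(q))) \land (\forall q\, \forall v\, (S(q) \lor S(v))))
Move each ¬ inward, flipping quantifiers it crosses:
  (\forall q\, \forall v\, (\neg S(v) \land \neg S(q))) \lor (\exists q\, \exists v\, (\neg S(q) \land \neg S(v)))
Give each quantifier a distinct variable: q↦w1, v↦x1.
  (\forall q\, \forall v\, (\neg S(v) \land \neg S(q))) \lor (\exists w1\, \exists x1\, (\neg S(w1) \land \neg S(x1)))
Finally move all quantifiers to the prefix:
  \forall q\, \forall v\, \exists w1\, \exists x1\, (\neg S(v) \land \neg S(q) \lor \neg S(w1) \land \neg S(x1))
The prefix is \forall q \forall v \exists w1 \exists x1: 2 universal, 2 existential.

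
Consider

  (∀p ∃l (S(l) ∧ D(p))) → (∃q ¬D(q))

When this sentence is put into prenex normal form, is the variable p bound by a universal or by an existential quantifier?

existential

Rewrite implications/biconditionals: A → B as ¬A ∨ B.
  ¬(∀p ∃l (S(l) ∧ D(p))) ∨ (∃q ¬D(q))
Push ¬ through the quantifiers and connectives to reach negation normal form:
  (∃p ∀l (¬S(l) ∨ ¬D(p))) ∨ (∃q ¬D(q))
All bound variables are already distinct, so no renaming is needed.
Finally move all quantifiers to the prefix:
  ∃p ∀l ∃q (¬S(l) ∨ ¬D(p) ∨ ¬D(q))
The quantifier ∀p sits under an odd number of negations (counting the antecedent side of each →), so it flips to ∃p.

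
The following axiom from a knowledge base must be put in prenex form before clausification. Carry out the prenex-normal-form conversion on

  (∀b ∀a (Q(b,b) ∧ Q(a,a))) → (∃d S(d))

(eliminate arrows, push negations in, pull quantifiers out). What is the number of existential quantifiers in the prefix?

3

First replace A → B with ¬A ∨ B.
  ¬(∀b ∀a (Q(b,b) ∧ Q(a,a))) ∨ (∃d S(d))
Push ¬ through the quantifiers and connectives to reach negation normal form:
  (∃b ∃a (¬Q(b,b) ∨ ¬Q(a,a))) ∨ (∃d S(d))
All bound variables are already distinct, so no renaming is needed.
Pull the quantifiers to the front (each side's bound variable is not free in the other side):
  ∃b ∃a ∃d (¬Q(b,b) ∨ ¬Q(a,a) ∨ S(d))
The prefix is ∃b ∃a ∃d: 0 universal, 3 existential.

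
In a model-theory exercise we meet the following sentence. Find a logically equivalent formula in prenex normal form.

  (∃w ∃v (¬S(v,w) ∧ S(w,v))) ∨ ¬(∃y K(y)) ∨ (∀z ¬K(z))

∃w ∃v ∀y ∀z (¬S(v,w) ∧ S(w,v) ∨ ¬K(y) ∨ ¬K(z))

Push ¬ through the quantifiers and connectives to reach negation normal form:
  (∃w ∃v (¬S(v,w) ∧ S(w,v))) ∨ (∀y ¬K(y)) ∨ (∀z ¬K(z))
All bound variables are already distinct, so no renaming is needed.
Finally move all quantifiers to the prefix:
  ∃w ∃v ∀y ∀z (¬S(v,w) ∧ S(w,v) ∨ ¬K(y) ∨ ¬K(z))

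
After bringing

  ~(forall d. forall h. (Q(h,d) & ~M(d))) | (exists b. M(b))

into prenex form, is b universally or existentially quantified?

existential

Push ¬ through the quantifiers and connectives to reach negation normal form:
  (exists d. exists h. (~Q(h,d) | M(d))) | (exists b. M(b))
All bound variables are already distinct, so no renaming is needed.
Finally move all quantifiers to the prefix:
  exists d. exists h. exists b. (~Q(h,d) | M(d) | M(b))
The quantifier exists b sits under an even number of negations, so it remains existential.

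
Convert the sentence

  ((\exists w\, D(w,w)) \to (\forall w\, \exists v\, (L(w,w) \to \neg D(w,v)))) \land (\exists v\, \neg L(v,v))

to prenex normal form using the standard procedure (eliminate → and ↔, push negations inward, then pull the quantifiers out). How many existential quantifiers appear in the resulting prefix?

2

Rewrite implications/biconditionals: A → B as ¬A ∨ B.
  (\neg (\exists w\, D(w,w)) \lor (\forall w\, \exists v\, (\neg L(w,w) \lor \neg D(w,v)))) \land (\exists v\, \neg L(v,v))
Push ¬ through the quantifiers and connectives to reach negation normal form:
  ((\forall w\, \neg D(w,w)) \lor (\forall w\, \exists v\, (\neg L(w,w) \lor \neg D(w,v)))) \land (\exists v\, \neg L(v,v))
Give each quantifier a distinct variable: w↦x1, v↦b.
  ((\forall w\, \neg D(w,w)) \lor (\forall x1\, \exists v\, (\neg L(x1,x1) \lor \neg D(x1,v)))) \land (\exists b\, \neg L(b,b))
Pull the quantifiers to the front (each side's bound variable is not free in the other side):
  \forall w\, \forall x1\, \exists v\, \exists b\, ((\neg D(w,w) \lor \neg L(x1,x1) \lor \neg D(x1,v)) \land \neg L(b,b))
The prefix is \forall w \forall x1 \exists v \exists b: 2 universal, 2 existential.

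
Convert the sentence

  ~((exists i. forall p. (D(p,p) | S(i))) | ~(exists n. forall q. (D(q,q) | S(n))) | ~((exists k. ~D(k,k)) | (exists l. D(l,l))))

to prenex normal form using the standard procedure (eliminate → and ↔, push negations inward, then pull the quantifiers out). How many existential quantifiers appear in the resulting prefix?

4

Drive negations inward (¬∀x A ≡ ∃x ¬A, ¬∃x A ≡ ∀x ¬A, De Morgan for ∧/∨):
  (forall i. exists p. (~D(p,p) & ~S(i))) & (exists n. forall q. (D(q,q) | S(n))) & ((exists k. ~D(k,k)) | (exists l. D(l,l)))
All bound variables are already distinct, so no renaming is needed.
Extract every quantifier outward, since the variables are now distinct and don't occur free across branches:
  forall i. exists p. exists n. forall q. exists k. exists l. (~D(p,p) & ~S(i) & (D(q,q) | S(n)) & (~D(k,k) | D(l,l)))
The prefix is forall i exists p exists n forall q exists k exists l: 2 universal, 4 existential.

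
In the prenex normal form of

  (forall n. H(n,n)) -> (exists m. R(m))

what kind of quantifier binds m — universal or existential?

Rewrite implications/biconditionals: A → B as ¬A ∨ B.
  ~(forall n. H(n,n)) | (exists m. R(m))
Drive negations inward (¬∀x A ≡ ∃x ¬A, ¬∃x A ≡ ∀x ¬A, De Morgan for ∧/∨):
  (exists n. ~H(n,n)) | (exists m. R(m))
Finally move all quantifiers to the prefix:
  exists n. exists m. (~H(n,n) | R(m))
The quantifier exists m sits under an even number of negations (counting the antecedent side of each →), so it remains existential.

existential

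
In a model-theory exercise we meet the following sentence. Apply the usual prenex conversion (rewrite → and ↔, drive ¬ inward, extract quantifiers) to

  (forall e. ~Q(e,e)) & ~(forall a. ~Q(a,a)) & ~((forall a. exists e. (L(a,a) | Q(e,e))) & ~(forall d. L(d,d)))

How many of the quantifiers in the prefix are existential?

Move each ¬ inward, flipping quantifiers it crosses:
  (forall e. ~Q(e,e)) & (exists a. Q(a,a)) & ((exists a. forall e. (~L(a,a) & ~Q(e,e))) | (forall d. L(d,d)))
Rename bound variables to avoid capture: a↦w1, e↦z.
  (forall e. ~Q(e,e)) & (exists a. Q(a,a)) & ((exists w1. forall z. (~L(w1,w1) & ~Q(z,z))) | (forall d. L(d,d)))
Finally move all quantifiers to the prefix:
  forall e. exists a. exists w1. forall z. forall d. (~Q(e,e) & Q(a,a) & (~L(w1,w1) & ~Q(z,z) | L(d,d)))
The prefix is forall e exists a exists w1 forall z forall d: 3 universal, 2 existential.

2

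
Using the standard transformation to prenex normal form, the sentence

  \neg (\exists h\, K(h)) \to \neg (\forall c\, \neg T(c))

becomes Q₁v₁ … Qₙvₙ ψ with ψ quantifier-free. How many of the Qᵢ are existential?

2

Rewrite implications/biconditionals: A → B as ¬A ∨ B.
  \neg \neg (\exists h\, K(h)) \lor \neg (\forall c\, \neg T(c))
Move each ¬ inward, flipping quantifiers it crosses:
  (\exists h\, K(h)) \lor (\exists c\, T(c))
All bound variables are already distinct, so no renaming is needed.
Finally move all quantifiers to the prefix:
  \exists h\, \exists c\, (K(h) \lor T(c))
The prefix is \exists h \exists c: 0 universal, 2 existential.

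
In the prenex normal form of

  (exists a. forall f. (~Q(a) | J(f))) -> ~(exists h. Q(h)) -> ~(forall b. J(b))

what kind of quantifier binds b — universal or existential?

First replace A → B with ¬A ∨ B.
  ~(exists a. forall f. (~Q(a) | J(f))) | ~~(exists h. Q(h)) | ~(forall b. J(b))
Drive negations inward (¬∀x A ≡ ∃x ¬A, ¬∃x A ≡ ∀x ¬A, De Morgan for ∧/∨):
  (forall a. exists f. (Q(a) & ~J(f))) | (exists h. Q(h)) | (exists b. ~J(b))
All bound variables are already distinct, so no renaming is needed.
Finally move all quantifiers to the prefix:
  forall a. exists f. exists h. exists b. (Q(a) & ~J(f) | Q(h) | ~J(b))
The quantifier forall b sits under an odd number of negations (counting the antecedent side of each →), so it flips to exists b.

existential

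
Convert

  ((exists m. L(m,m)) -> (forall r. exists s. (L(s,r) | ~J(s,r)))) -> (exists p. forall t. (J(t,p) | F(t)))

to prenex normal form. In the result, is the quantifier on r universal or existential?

Eliminate → and ↔ using ¬ and ∨.
  ~(~(exists m. L(m,m)) | (forall r. exists s. (L(s,r) | ~J(s,r)))) | (exists p. forall t. (J(t,p) | F(t)))
Move each ¬ inward, flipping quantifiers it crosses:
  (exists m. L(m,m)) & (exists r. forall s. (~L(s,r) & J(s,r))) | (exists p. forall t. (J(t,p) | F(t)))
All bound variables are already distinct, so no renaming is needed.
Extract every quantifier outward, since the variables are now distinct and don't occur free across branches:
  exists m. exists r. forall s. exists p. forall t. (L(m,m) & ~L(s,r) & J(s,r) | J(t,p) | F(t))
The quantifier forall r sits under an odd number of negations (counting the antecedent side of each →), so it flips to exists r.

existential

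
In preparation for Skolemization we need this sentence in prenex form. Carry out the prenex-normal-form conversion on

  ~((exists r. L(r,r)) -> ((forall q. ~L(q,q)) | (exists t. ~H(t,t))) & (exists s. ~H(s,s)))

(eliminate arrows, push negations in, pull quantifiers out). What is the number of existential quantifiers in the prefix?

Eliminate → and ↔ using ¬ and ∨.
  ~(~(exists r. L(r,r)) | ((forall q. ~L(q,q)) | (exists t. ~H(t,t))) & (exists s. ~H(s,s)))
Push ¬ through the quantifiers and connectives to reach negation normal form:
  (exists r. L(r,r)) & ((exists q. L(q,q)) & (forall t. H(t,t)) | (forall s. H(s,s)))
All bound variables are already distinct, so no renaming is needed.
Extract every quantifier outward, since the variables are now distinct and don't occur free across branches:
  exists r. exists q. forall t. forall s. (L(r,r) & (L(q,q) & H(t,t) | H(s,s)))
The prefix is exists r exists q forall t forall s: 2 universal, 2 existential.

2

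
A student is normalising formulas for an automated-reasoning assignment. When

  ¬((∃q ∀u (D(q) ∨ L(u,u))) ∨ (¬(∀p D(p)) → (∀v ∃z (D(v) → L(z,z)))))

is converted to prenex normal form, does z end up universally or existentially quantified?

Eliminate → and ↔ using ¬ and ∨.
  ¬((∃q ∀u (D(q) ∨ L(u,u))) ∨ ¬¬(∀p D(p)) ∨ (∀v ∃z (¬D(v) ∨ L(z,z))))
Drive negations inward (¬∀x A ≡ ∃x ¬A, ¬∃x A ≡ ∀x ¬A, De Morgan for ∧/∨):
  (∀q ∃u (¬D(q) ∧ ¬L(u,u))) ∧ (∃p ¬D(p)) ∧ (∃v ∀z (D(v) ∧ ¬L(z,z)))
All bound variables are already distinct, so no renaming is needed.
Finally move all quantifiers to the prefix:
  ∀q ∃u ∃p ∃v ∀z (¬D(q) ∧ ¬L(u,u) ∧ ¬D(p) ∧ D(v) ∧ ¬L(z,z))
The quantifier ∃z sits under an odd number of negations (counting the antecedent side of each →), so it flips to ∀z.

universal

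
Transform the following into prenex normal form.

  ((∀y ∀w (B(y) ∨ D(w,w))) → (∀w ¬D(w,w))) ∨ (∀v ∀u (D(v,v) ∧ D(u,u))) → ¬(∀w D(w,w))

First replace A → B with ¬A ∨ B.
  ¬(¬(∀y ∀w (B(y) ∨ D(w,w))) ∨ (∀w ¬D(w,w)) ∨ (∀v ∀u (D(v,v) ∧ D(u,u)))) ∨ ¬(∀w D(w,w))
Push ¬ through the quantifiers and connectives to reach negation normal form:
  (∀y ∀w (B(y) ∨ D(w,w))) ∧ (∃w D(w,w)) ∧ (∃v ∃u (¬D(v,v) ∨ ¬D(u,u))) ∨ (∃w ¬D(w,w))
Give each quantifier a distinct variable: w↦w1, w↦v1.
  (∀y ∀w (B(y) ∨ D(w,w))) ∧ (∃w1 D(w1,w1)) ∧ (∃v ∃u (¬D(v,v) ∨ ¬D(u,u))) ∨ (∃v1 ¬D(v1,v1))
Finally move all quantifiers to the prefix:
  ∀y ∀w ∃w1 ∃v ∃u ∃v1 ((B(y) ∨ D(w,w)) ∧ D(w1,w1) ∧ (¬D(v,v) ∨ ¬D(u,u)) ∨ ¬D(v1,v1))

∀y ∀w ∃w1 ∃v ∃u ∃v1 ((B(y) ∨ D(w,w)) ∧ D(w1,w1) ∧ (¬D(v,v) ∨ ¬D(u,u)) ∨ ¬D(v1,v1))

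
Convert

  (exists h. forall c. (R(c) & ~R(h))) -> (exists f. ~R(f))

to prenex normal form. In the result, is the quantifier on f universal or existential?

Rewrite implications/biconditionals: A → B as ¬A ∨ B.
  ~(exists h. forall c. (R(c) & ~R(h))) | (exists f. ~R(f))
Push ¬ through the quantifiers and connectives to reach negation normal form:
  (forall h. exists c. (~R(c) | R(h))) | (exists f. ~R(f))
Finally move all quantifiers to the prefix:
  forall h. exists c. exists f. (~R(c) | R(h) | ~R(f))
The quantifier exists f sits under an even number of negations (counting the antecedent side of each →), so it remains existential.

existential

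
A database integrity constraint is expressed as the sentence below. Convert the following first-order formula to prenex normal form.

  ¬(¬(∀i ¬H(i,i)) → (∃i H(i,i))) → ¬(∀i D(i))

Rewrite implications/biconditionals: A → B as ¬A ∨ B.
  ¬¬(¬¬(∀i ¬H(i,i)) ∨ (∃i H(i,i))) ∨ ¬(∀i D(i))
Push ¬ through the quantifiers and connectives to reach negation normal form:
  (∀i ¬H(i,i)) ∨ (∃i H(i,i)) ∨ (∃i ¬D(i))
Standardize variables apart so no two quantifiers bind the same name: i↦y, i↦x.
  (∀i ¬H(i,i)) ∨ (∃y H(y,y)) ∨ (∃x ¬D(x))
Extract every quantifier outward, since the variables are now distinct and don't occur free across branches:
  ∀i ∃y ∃x (¬H(i,i) ∨ H(y,y) ∨ ¬D(x))

∀i ∃y ∃x (¬H(i,i) ∨ H(y,y) ∨ ¬D(x))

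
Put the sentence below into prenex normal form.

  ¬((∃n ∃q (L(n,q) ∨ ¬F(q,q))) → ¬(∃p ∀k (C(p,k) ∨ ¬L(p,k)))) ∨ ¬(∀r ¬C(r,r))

First replace A → B with ¬A ∨ B.
  ¬(¬(∃n ∃q (L(n,q) ∨ ¬F(q,q))) ∨ ¬(∃p ∀k (C(p,k) ∨ ¬L(p,k)))) ∨ ¬(∀r ¬C(r,r))
Push ¬ through the quantifiers and connectives to reach negation normal form:
  (∃n ∃q (L(n,q) ∨ ¬F(q,q))) ∧ (∃p ∀k (C(p,k) ∨ ¬L(p,k))) ∨ (∃r C(r,r))
All bound variables are already distinct, so no renaming is needed.
Finally move all quantifiers to the prefix:
  ∃n ∃q ∃p ∀k ∃r ((L(n,q) ∨ ¬F(q,q)) ∧ (C(p,k) ∨ ¬L(p,k)) ∨ C(r,r))

∃n ∃q ∃p ∀k ∃r ((L(n,q) ∨ ¬F(q,q)) ∧ (C(p,k) ∨ ¬L(p,k)) ∨ C(r,r))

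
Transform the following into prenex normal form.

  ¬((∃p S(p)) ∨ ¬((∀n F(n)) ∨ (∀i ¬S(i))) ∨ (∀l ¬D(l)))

∀p ∀n ∀i ∃l (¬S(p) ∧ (F(n) ∨ ¬S(i)) ∧ D(l))

Push ¬ through the quantifiers and connectives to reach negation normal form:
  (∀p ¬S(p)) ∧ ((∀n F(n)) ∨ (∀i ¬S(i))) ∧ (∃l D(l))
Extract every quantifier outward, since the variables are now distinct and don't occur free across branches:
  ∀p ∀n ∀i ∃l (¬S(p) ∧ (F(n) ∨ ¬S(i)) ∧ D(l))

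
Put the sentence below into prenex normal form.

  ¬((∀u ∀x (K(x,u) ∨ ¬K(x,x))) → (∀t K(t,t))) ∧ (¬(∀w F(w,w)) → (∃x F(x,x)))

∀u ∀x ∃t ∀w ∃u1 ((K(x,u) ∨ ¬K(x,x)) ∧ ¬K(t,t) ∧ (F(w,w) ∨ F(u1,u1)))

Eliminate → and ↔ using ¬ and ∨.
  ¬(¬(∀u ∀x (K(x,u) ∨ ¬K(x,x))) ∨ (∀t K(t,t))) ∧ (¬¬(∀w F(w,w)) ∨ (∃x F(x,x)))
Move each ¬ inward, flipping quantifiers it crosses:
  (∀u ∀x (K(x,u) ∨ ¬K(x,x))) ∧ (∃t ¬K(t,t)) ∧ ((∀w F(w,w)) ∨ (∃x F(x,x)))
Rename bound variables to avoid capture: x↦u1.
  (∀u ∀x (K(x,u) ∨ ¬K(x,x))) ∧ (∃t ¬K(t,t)) ∧ ((∀w F(w,w)) ∨ (∃u1 F(u1,u1)))
Extract every quantifier outward, since the variables are now distinct and don't occur free across branches:
  ∀u ∀x ∃t ∀w ∃u1 ((K(x,u) ∨ ¬K(x,x)) ∧ ¬K(t,t) ∧ (F(w,w) ∨ F(u1,u1)))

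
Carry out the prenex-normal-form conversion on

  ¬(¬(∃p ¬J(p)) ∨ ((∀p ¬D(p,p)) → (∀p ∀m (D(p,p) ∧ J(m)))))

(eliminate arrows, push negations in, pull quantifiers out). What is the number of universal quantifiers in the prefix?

1

First replace A → B with ¬A ∨ B.
  ¬(¬(∃p ¬J(p)) ∨ ¬(∀p ¬D(p,p)) ∨ (∀p ∀m (D(p,p) ∧ J(m))))
Push ¬ through the quantifiers and connectives to reach negation normal form:
  (∃p ¬J(p)) ∧ (∀p ¬D(p,p)) ∧ (∃p ∃m (¬D(p,p) ∨ ¬J(m)))
Give each quantifier a distinct variable: p↦b, p↦w.
  (∃p ¬J(p)) ∧ (∀b ¬D(b,b)) ∧ (∃w ∃m (¬D(w,w) ∨ ¬J(m)))
Finally move all quantifiers to the prefix:
  ∃p ∀b ∃w ∃m (¬J(p) ∧ ¬D(b,b) ∧ (¬D(w,w) ∨ ¬J(m)))
The prefix is ∃p ∀b ∃w ∃m: 1 universal, 3 existential.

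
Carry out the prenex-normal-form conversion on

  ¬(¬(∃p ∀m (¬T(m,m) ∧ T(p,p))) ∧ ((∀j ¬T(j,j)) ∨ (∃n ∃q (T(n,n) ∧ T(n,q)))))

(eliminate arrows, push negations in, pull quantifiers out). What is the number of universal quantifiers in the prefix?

Drive negations inward (¬∀x A ≡ ∃x ¬A, ¬∃x A ≡ ∀x ¬A, De Morgan for ∧/∨):
  (∃p ∀m (¬T(m,m) ∧ T(p,p))) ∨ (∃j T(j,j)) ∧ (∀n ∀q (¬T(n,n) ∨ ¬T(n,q)))
Pull the quantifiers to the front (each side's bound variable is not free in the other side):
  ∃p ∀m ∃j ∀n ∀q (¬T(m,m) ∧ T(p,p) ∨ T(j,j) ∧ (¬T(n,n) ∨ ¬T(n,q)))
The prefix is ∃p ∀m ∃j ∀n ∀q: 3 universal, 2 existential.

3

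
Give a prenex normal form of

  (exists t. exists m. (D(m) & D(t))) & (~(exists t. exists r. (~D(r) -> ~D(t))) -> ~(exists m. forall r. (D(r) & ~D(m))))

exists t. exists m. exists z1. exists r. forall c. exists x1. (D(m) & D(t) & (D(r) | ~D(z1) | ~D(x1) | D(c)))

Rewrite implications/biconditionals: A → B as ¬A ∨ B.
  (exists t. exists m. (D(m) & D(t))) & (~~(exists t. exists r. (~~D(r) | ~D(t))) | ~(exists m. forall r. (D(r) & ~D(m))))
Move each ¬ inward, flipping quantifiers it crosses:
  (exists t. exists m. (D(m) & D(t))) & ((exists t. exists r. (D(r) | ~D(t))) | (forall m. exists r. (~D(r) | D(m))))
Rename bound variables to avoid capture: t↦z1, m↦c, r↦x1.
  (exists t. exists m. (D(m) & D(t))) & ((exists z1. exists r. (D(r) | ~D(z1))) | (forall c. exists x1. (~D(x1) | D(c))))
Extract every quantifier outward, since the variables are now distinct and don't occur free across branches:
  exists t. exists m. exists z1. exists r. forall c. exists x1. (D(m) & D(t) & (D(r) | ~D(z1) | ~D(x1) | D(c)))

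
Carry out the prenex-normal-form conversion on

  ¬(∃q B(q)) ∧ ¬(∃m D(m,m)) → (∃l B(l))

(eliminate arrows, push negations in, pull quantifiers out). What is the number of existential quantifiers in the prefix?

3

First replace A → B with ¬A ∨ B.
  ¬(¬(∃q B(q)) ∧ ¬(∃m D(m,m))) ∨ (∃l B(l))
Move each ¬ inward, flipping quantifiers it crosses:
  (∃q B(q)) ∨ (∃m D(m,m)) ∨ (∃l B(l))
All bound variables are already distinct, so no renaming is needed.
Extract every quantifier outward, since the variables are now distinct and don't occur free across branches:
  ∃q ∃m ∃l (B(q) ∨ D(m,m) ∨ B(l))
The prefix is ∃q ∃m ∃l: 0 universal, 3 existential.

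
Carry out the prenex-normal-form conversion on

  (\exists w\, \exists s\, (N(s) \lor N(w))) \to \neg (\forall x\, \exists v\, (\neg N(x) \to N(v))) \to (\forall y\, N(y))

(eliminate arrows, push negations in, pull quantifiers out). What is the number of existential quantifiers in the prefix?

1

First replace A → B with ¬A ∨ B.
  \neg (\exists w\, \exists s\, (N(s) \lor N(w))) \lor \neg \neg (\forall x\, \exists v\, (\neg \neg N(x) \lor N(v))) \lor (\forall y\, N(y))
Move each ¬ inward, flipping quantifiers it crosses:
  (\forall w\, \forall s\, (\neg N(s) \land \neg N(w))) \lor (\forall x\, \exists v\, (N(x) \lor N(v))) \lor (\forall y\, N(y))
All bound variables are already distinct, so no renaming is needed.
Finally move all quantifiers to the prefix:
  \forall w\, \forall s\, \forall x\, \exists v\, \forall y\, (\neg N(s) \land \neg N(w) \lor N(x) \lor N(v) \lor N(y))
The prefix is \forall w \forall s \forall x \exists v \forall y: 4 universal, 1 existential.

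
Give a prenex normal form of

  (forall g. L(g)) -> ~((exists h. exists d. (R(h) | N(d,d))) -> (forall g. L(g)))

exists g. exists h. exists d. exists w1. (~L(g) | (R(h) | N(d,d)) & ~L(w1))

Eliminate → and ↔ using ¬ and ∨.
  ~(forall g. L(g)) | ~(~(exists h. exists d. (R(h) | N(d,d))) | (forall g. L(g)))
Push ¬ through the quantifiers and connectives to reach negation normal form:
  (exists g. ~L(g)) | (exists h. exists d. (R(h) | N(d,d))) & (exists g. ~L(g))
Standardize variables apart so no two quantifiers bind the same name: g↦w1.
  (exists g. ~L(g)) | (exists h. exists d. (R(h) | N(d,d))) & (exists w1. ~L(w1))
Pull the quantifiers to the front (each side's bound variable is not free in the other side):
  exists g. exists h. exists d. exists w1. (~L(g) | (R(h) | N(d,d)) & ~L(w1))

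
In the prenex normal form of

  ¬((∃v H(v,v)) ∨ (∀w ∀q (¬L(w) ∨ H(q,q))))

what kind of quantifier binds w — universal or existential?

Push ¬ through the quantifiers and connectives to reach negation normal form:
  (∀v ¬H(v,v)) ∧ (∃w ∃q (L(w) ∧ ¬H(q,q)))
All bound variables are already distinct, so no renaming is needed.
Pull the quantifiers to the front (each side's bound variable is not free in the other side):
  ∀v ∃w ∃q (¬H(v,v) ∧ L(w) ∧ ¬H(q,q))
The quantifier ∀w sits under an odd number of negations, so it flips to ∃w.

existential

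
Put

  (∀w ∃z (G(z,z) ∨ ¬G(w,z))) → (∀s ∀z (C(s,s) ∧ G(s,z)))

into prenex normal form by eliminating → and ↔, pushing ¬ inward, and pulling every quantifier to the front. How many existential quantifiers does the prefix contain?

1

Eliminate → and ↔ using ¬ and ∨.
  ¬(∀w ∃z (G(z,z) ∨ ¬G(w,z))) ∨ (∀s ∀z (C(s,s) ∧ G(s,z)))
Push ¬ through the quantifiers and connectives to reach negation normal form:
  (∃w ∀z (¬G(z,z) ∧ G(w,z))) ∨ (∀s ∀z (C(s,s) ∧ G(s,z)))
Standardize variables apart so no two quantifiers bind the same name: z↦c.
  (∃w ∀z (¬G(z,z) ∧ G(w,z))) ∨ (∀s ∀c (C(s,s) ∧ G(s,c)))
Extract every quantifier outward, since the variables are now distinct and don't occur free across branches:
  ∃w ∀z ∀s ∀c (¬G(z,z) ∧ G(w,z) ∨ C(s,s) ∧ G(s,c))
The prefix is ∃w ∀z ∀s ∀c: 3 universal, 1 existential.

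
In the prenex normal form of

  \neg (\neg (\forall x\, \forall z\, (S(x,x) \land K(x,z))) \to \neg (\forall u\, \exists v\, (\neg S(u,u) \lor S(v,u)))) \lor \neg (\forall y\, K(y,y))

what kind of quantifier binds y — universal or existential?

First replace A → B with ¬A ∨ B.
  \neg (\neg \neg (\forall x\, \forall z\, (S(x,x) \land K(x,z))) \lor \neg (\forall u\, \exists v\, (\neg S(u,u) \lor S(v,u)))) \lor \neg (\forall y\, K(y,y))
Drive negations inward (¬∀x A ≡ ∃x ¬A, ¬∃x A ≡ ∀x ¬A, De Morgan for ∧/∨):
  (\exists x\, \exists z\, (\neg S(x,x) \lor \neg K(x,z))) \land (\forall u\, \exists v\, (\neg S(u,u) \lor S(v,u))) \lor (\exists y\, \neg K(y,y))
All bound variables are already distinct, so no renaming is needed.
Finally move all quantifiers to the prefix:
  \exists x\, \exists z\, \forall u\, \exists v\, \exists y\, ((\neg S(x,x) \lor \neg K(x,z)) \land (\neg S(u,u) \lor S(v,u)) \lor \neg K(y,y))
The quantifier \forall y sits under an odd number of negations (counting the antecedent side of each →), so it flips to \exists y.

existential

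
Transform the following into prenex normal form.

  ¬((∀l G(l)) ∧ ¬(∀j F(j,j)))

Push ¬ through the quantifiers and connectives to reach negation normal form:
  (∃l ¬G(l)) ∨ (∀j F(j,j))
Extract every quantifier outward, since the variables are now distinct and don't occur free across branches:
  ∃l ∀j (¬G(l) ∨ F(j,j))

∃l ∀j (¬G(l) ∨ F(j,j))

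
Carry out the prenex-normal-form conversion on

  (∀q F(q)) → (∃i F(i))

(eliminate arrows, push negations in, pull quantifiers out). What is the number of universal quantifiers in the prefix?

0

Rewrite implications/biconditionals: A → B as ¬A ∨ B.
  ¬(∀q F(q)) ∨ (∃i F(i))
Push ¬ through the quantifiers and connectives to reach negation normal form:
  (∃q ¬F(q)) ∨ (∃i F(i))
All bound variables are already distinct, so no renaming is needed.
Pull the quantifiers to the front (each side's bound variable is not free in the other side):
  ∃q ∃i (¬F(q) ∨ F(i))
The prefix is ∃q ∃i: 0 universal, 2 existential.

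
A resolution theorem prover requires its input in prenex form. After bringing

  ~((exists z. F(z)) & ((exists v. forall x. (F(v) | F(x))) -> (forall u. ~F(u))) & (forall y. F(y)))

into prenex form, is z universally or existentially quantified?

Eliminate → and ↔ using ¬ and ∨.
  ~((exists z. F(z)) & (~(exists v. forall x. (F(v) | F(x))) | (forall u. ~F(u))) & (forall y. F(y)))
Push ¬ through the quantifiers and connectives to reach negation normal form:
  (forall z. ~F(z)) | (exists v. forall x. (F(v) | F(x))) & (exists u. F(u)) | (exists y. ~F(y))
All bound variables are already distinct, so no renaming is needed.
Extract every quantifier outward, since the variables are now distinct and don't occur free across branches:
  forall z. exists v. forall x. exists u. exists y. (~F(z) | (F(v) | F(x)) & F(u) | ~F(y))
The quantifier exists z sits under an odd number of negations (counting the antecedent side of each →), so it flips to forall z.

universal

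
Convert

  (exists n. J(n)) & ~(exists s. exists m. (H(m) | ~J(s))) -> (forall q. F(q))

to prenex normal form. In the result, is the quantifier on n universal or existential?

Eliminate → and ↔ using ¬ and ∨.
  ~((exists n. J(n)) & ~(exists s. exists m. (H(m) | ~J(s)))) | (forall q. F(q))
Move each ¬ inward, flipping quantifiers it crosses:
  (forall n. ~J(n)) | (exists s. exists m. (H(m) | ~J(s))) | (forall q. F(q))
All bound variables are already distinct, so no renaming is needed.
Finally move all quantifiers to the prefix:
  forall n. exists s. exists m. forall q. (~J(n) | H(m) | ~J(s) | F(q))
The quantifier exists n sits under an odd number of negations (counting the antecedent side of each →), so it flips to forall n.

universal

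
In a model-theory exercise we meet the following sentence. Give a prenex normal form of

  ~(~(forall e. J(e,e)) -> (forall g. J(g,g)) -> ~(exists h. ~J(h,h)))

exists e. forall g. exists h. (~J(e,e) & J(g,g) & ~J(h,h))

Eliminate → and ↔ using ¬ and ∨.
  ~(~~(forall e. J(e,e)) | ~(forall g. J(g,g)) | ~(exists h. ~J(h,h)))
Drive negations inward (¬∀x A ≡ ∃x ¬A, ¬∃x A ≡ ∀x ¬A, De Morgan for ∧/∨):
  (exists e. ~J(e,e)) & (forall g. J(g,g)) & (exists h. ~J(h,h))
All bound variables are already distinct, so no renaming is needed.
Extract every quantifier outward, since the variables are now distinct and don't occur free across branches:
  exists e. forall g. exists h. (~J(e,e) & J(g,g) & ~J(h,h))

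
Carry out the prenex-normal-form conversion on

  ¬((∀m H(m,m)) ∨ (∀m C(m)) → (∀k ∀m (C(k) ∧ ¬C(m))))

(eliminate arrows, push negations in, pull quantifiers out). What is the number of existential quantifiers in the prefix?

2

Eliminate → and ↔ using ¬ and ∨.
  ¬(¬((∀m H(m,m)) ∨ (∀m C(m))) ∨ (∀k ∀m (C(k) ∧ ¬C(m))))
Push ¬ through the quantifiers and connectives to reach negation normal form:
  ((∀m H(m,m)) ∨ (∀m C(m))) ∧ (∃k ∃m (¬C(k) ∨ C(m)))
Standardize variables apart so no two quantifiers bind the same name: m↦v1, m↦z.
  ((∀m H(m,m)) ∨ (∀v1 C(v1))) ∧ (∃k ∃z (¬C(k) ∨ C(z)))
Pull the quantifiers to the front (each side's bound variable is not free in the other side):
  ∀m ∀v1 ∃k ∃z ((H(m,m) ∨ C(v1)) ∧ (¬C(k) ∨ C(z)))
The prefix is ∀m ∀v1 ∃k ∃z: 2 universal, 2 existential.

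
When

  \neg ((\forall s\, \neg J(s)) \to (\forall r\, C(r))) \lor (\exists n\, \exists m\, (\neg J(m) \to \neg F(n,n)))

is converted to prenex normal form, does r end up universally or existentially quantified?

First replace A → B with ¬A ∨ B.
  \neg (\neg (\forall s\, \neg J(s)) \lor (\forall r\, C(r))) \lor (\exists n\, \exists m\, (\neg \neg J(m) \lor \neg F(n,n)))
Move each ¬ inward, flipping quantifiers it crosses:
  (\forall s\, \neg J(s)) \land (\exists r\, \neg C(r)) \lor (\exists n\, \exists m\, (J(m) \lor \neg F(n,n)))
All bound variables are already distinct, so no renaming is needed.
Finally move all quantifiers to the prefix:
  \forall s\, \exists r\, \exists n\, \exists m\, (\neg J(s) \land \neg C(r) \lor J(m) \lor \neg F(n,n))
The quantifier \forall r sits under an odd number of negations (counting the antecedent side of each →), so it flips to \exists r.

existential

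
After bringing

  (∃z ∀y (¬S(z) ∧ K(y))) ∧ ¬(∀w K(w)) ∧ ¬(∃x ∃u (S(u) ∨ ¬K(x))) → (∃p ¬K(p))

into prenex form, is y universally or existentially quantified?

existential

Rewrite implications/biconditionals: A → B as ¬A ∨ B.
  ¬((∃z ∀y (¬S(z) ∧ K(y))) ∧ ¬(∀w K(w)) ∧ ¬(∃x ∃u (S(u) ∨ ¬K(x)))) ∨ (∃p ¬K(p))
Push ¬ through the quantifiers and connectives to reach negation normal form:
  (∀z ∃y (S(z) ∨ ¬K(y))) ∨ (∀w K(w)) ∨ (∃x ∃u (S(u) ∨ ¬K(x))) ∨ (∃p ¬K(p))
Extract every quantifier outward, since the variables are now distinct and don't occur free across branches:
  ∀z ∃y ∀w ∃x ∃u ∃p (S(z) ∨ ¬K(y) ∨ K(w) ∨ S(u) ∨ ¬K(x) ∨ ¬K(p))
The quantifier ∀y sits under an odd number of negations (counting the antecedent side of each →), so it flips to ∃y.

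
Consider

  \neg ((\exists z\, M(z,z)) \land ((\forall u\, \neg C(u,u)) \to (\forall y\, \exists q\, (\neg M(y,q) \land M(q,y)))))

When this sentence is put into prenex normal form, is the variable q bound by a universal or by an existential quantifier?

Rewrite implications/biconditionals: A → B as ¬A ∨ B.
  \neg ((\exists z\, M(z,z)) \land (\neg (\forall u\, \neg C(u,u)) \lor (\forall y\, \exists q\, (\neg M(y,q) \land M(q,y)))))
Push ¬ through the quantifiers and connectives to reach negation normal form:
  (\forall z\, \neg M(z,z)) \lor (\forall u\, \neg C(u,u)) \land (\exists y\, \forall q\, (M(y,q) \lor \neg M(q,y)))
All bound variables are already distinct, so no renaming is needed.
Finally move all quantifiers to the prefix:
  \forall z\, \forall u\, \exists y\, \forall q\, (\neg M(z,z) \lor \neg C(u,u) \land (M(y,q) \lor \neg M(q,y)))
The quantifier \exists q sits under an odd number of negations (counting the antecedent side of each →), so it flips to \forall q.

universal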